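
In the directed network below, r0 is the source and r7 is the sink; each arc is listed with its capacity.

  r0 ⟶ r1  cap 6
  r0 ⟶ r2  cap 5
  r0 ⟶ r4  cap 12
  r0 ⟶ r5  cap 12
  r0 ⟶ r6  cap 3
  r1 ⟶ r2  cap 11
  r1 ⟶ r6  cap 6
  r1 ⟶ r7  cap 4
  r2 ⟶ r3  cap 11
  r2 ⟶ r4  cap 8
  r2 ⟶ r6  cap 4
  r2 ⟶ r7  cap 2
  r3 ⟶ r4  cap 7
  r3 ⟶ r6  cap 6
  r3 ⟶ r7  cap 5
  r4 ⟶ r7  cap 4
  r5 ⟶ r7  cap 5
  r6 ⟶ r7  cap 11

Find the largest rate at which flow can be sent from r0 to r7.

23

Augment r0→r1→r7: bottleneck 4, flow now 4.
Augment r0→r2→r7: bottleneck 2, flow now 6.
Augment r0→r4→r7: bottleneck 4, flow now 10.
Augment r0→r5→r7: bottleneck 5, flow now 15.
Augment r0→r6→r7: bottleneck 3, flow now 18.
Augment r0→r1→r6→r7: bottleneck 2, flow now 20.
Augment r0→r2→r3→r7: bottleneck 3, flow now 23.
No augmenting path remains; maximum flow = 23.
In the residual graph, reachable from r0: {r0, r4, r5}.
Min-cut edges: r0→r1 (6), r0→r2 (5), r0→r6 (3), r4→r7 (4), r5→r7 (5); capacity 6 + 5 + 3 + 4 + 5 = 23.
This cut is saturated, so no flow can exceed 23.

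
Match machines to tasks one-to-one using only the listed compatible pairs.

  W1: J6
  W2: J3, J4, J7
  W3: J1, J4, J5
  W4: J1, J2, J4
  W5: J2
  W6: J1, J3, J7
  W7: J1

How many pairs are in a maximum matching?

Unit-capacity flow: source→left, listed edges, right→sink; max matching = max flow.
Augmenting path W1→J6 (+1); matched 1.
Augmenting path W2→J3 (+1); matched 2.
Augmenting path W3→J1 (+1); matched 3.
Augmenting path W4→J2 (+1); matched 4.
Augmenting path W6→J7 (+1); matched 5.
Augmenting path W5→J2→W4→J4 (+1); matched 6.
Augmenting path W7→J1→W3→J5 (+1); matched 7.
No augmenting path remains; maximum matching = 7.
König certificate: {W1, W2, W3, W4, W5, W6, W7} is a vertex cover of size 7 (every listed pair touches it), so no matching can be larger.

7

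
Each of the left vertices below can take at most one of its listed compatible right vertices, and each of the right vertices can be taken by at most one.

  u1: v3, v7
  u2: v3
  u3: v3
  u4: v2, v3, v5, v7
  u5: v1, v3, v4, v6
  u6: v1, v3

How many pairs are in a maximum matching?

5

Unit-capacity flow: source→left, listed edges, right→sink; max matching = max flow.
Augmenting path u1→v3 (+1); matched 1.
Augmenting path u4→v2 (+1); matched 2.
Augmenting path u5→v1 (+1); matched 3.
Augmenting path u2→v3→u1→v7 (+1); matched 4.
Augmenting path u6→v1→u5→v4 (+1); matched 5.
No augmenting path remains; maximum matching = 5.
König certificate: {u1, u4, u5, u6, v3} is a vertex cover of size 5 (every listed pair touches it), so no matching can be larger.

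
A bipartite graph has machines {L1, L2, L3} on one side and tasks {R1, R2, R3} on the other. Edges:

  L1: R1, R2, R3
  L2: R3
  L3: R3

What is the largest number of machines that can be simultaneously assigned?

Unit-capacity flow: source→left, listed edges, right→sink; max matching = max flow.
Augmenting path L1→R1 (+1); matched 1.
Augmenting path L2→R3 (+1); matched 2.
No augmenting path remains; maximum matching = 2.
König certificate: {L1, R3} is a vertex cover of size 2 (every listed pair touches it), so no matching can be larger.

2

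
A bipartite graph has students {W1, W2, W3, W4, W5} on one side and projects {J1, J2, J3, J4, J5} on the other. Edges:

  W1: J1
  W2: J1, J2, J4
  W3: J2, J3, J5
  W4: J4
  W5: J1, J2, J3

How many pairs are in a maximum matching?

5

Unit-capacity flow: source→left, listed edges, right→sink; max matching = max flow.
Augmenting path W1→J1 (+1); matched 1.
Augmenting path W2→J2 (+1); matched 2.
Augmenting path W3→J3 (+1); matched 3.
Augmenting path W4→J4 (+1); matched 4.
Augmenting path W5→J3→W3→J5 (+1); matched 5.
No augmenting path remains; maximum matching = 5.
König certificate: {W1, W2, W3, W4, W5} is a vertex cover of size 5 (every listed pair touches it), so no matching can be larger.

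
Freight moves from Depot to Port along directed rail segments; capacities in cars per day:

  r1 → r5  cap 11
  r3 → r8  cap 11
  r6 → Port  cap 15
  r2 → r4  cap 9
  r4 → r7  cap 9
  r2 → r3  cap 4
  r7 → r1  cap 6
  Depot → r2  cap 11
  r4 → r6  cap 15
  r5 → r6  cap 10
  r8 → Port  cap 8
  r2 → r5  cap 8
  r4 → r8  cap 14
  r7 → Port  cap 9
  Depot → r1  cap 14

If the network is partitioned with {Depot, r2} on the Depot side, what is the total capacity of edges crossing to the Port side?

35

Edges leaving {Depot, r2}: Depot→r1 (14), r2→r3 (4), r2→r4 (9), r2→r5 (8).
Cut capacity = 14 + 4 + 9 + 8 = 35.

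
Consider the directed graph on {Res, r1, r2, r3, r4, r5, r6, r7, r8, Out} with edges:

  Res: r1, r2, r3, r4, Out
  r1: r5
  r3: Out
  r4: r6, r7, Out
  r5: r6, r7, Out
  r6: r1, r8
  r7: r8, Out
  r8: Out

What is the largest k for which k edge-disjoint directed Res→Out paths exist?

Assign every edge capacity 1; by Menger, the answer equals the max flow.
Path Res→Out (+1); total 1.
Path Res→r3→Out (+1); total 2.
Path Res→r4→Out (+1); total 3.
Path Res→r1→r5→Out (+1); total 4.
No residual Res→Out path; max flow = 4.
Certifying cut of size 4: {Res→Out, Res→r1, Res→r3, Res→r4}.

4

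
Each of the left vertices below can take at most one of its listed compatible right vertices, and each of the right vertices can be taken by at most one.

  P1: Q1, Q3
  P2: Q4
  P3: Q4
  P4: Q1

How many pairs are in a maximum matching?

3

Unit-capacity flow: source→left, listed edges, right→sink; max matching = max flow.
Augmenting path P1→Q1 (+1); matched 1.
Augmenting path P2→Q4 (+1); matched 2.
Augmenting path P4→Q1→P1→Q3 (+1); matched 3.
No augmenting path remains; maximum matching = 3.
König certificate: {P1, P4, Q4} is a vertex cover of size 3 (every listed pair touches it), so no matching can be larger.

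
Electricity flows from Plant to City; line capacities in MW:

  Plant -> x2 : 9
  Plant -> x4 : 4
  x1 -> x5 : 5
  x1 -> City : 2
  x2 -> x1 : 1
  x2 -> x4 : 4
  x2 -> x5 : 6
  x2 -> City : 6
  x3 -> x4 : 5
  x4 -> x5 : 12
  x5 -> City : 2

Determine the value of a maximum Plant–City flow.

9

Augment Plant→x2→City: bottleneck 6, flow now 6.
Augment Plant→x2→x1→City: bottleneck 1, flow now 7.
Augment Plant→x2→x5→City: bottleneck 2, flow now 9.
No augmenting path remains; maximum flow = 9.
In the residual graph, reachable from Plant: {Plant, x2, x4, x5}.
Min-cut edges: x2→x1 (1), x2→City (6), x5→City (2); capacity 1 + 6 + 2 = 9.
This cut is saturated, so no flow can exceed 9.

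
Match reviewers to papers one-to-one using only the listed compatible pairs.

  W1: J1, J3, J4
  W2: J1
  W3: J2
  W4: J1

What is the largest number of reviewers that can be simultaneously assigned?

3

Unit-capacity flow: source→left, listed edges, right→sink; max matching = max flow.
Augmenting path W1→J1 (+1); matched 1.
Augmenting path W3→J2 (+1); matched 2.
Augmenting path W2→J1→W1→J3 (+1); matched 3.
No augmenting path remains; maximum matching = 3.
König certificate: {W1, W3, J1} is a vertex cover of size 3 (every listed pair touches it), so no matching can be larger.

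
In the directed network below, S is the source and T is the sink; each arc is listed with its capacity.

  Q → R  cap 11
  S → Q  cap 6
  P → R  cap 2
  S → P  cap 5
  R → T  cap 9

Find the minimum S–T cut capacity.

Augment S→P→R→T: bottleneck 2, flow now 2.
Augment S→Q→R→T: bottleneck 6, flow now 8.
No augmenting path remains; maximum flow = 8.
By max-flow min-cut, the minimum cut capacity equals the max flow.
In the residual graph, reachable from S: {S, P}.
Min-cut edges: S→Q (6), P→R (2); capacity 6 + 2 = 8.

8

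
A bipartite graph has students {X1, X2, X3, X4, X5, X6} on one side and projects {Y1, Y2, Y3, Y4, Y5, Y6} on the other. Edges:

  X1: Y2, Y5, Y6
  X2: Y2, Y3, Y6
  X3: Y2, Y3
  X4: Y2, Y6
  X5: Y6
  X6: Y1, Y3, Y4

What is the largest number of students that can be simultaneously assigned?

Unit-capacity flow: source→left, listed edges, right→sink; max matching = max flow.
Augmenting path X1→Y2 (+1); matched 1.
Augmenting path X2→Y3 (+1); matched 2.
Augmenting path X4→Y6 (+1); matched 3.
Augmenting path X6→Y1 (+1); matched 4.
Augmenting path X3→Y2→X1→Y5 (+1); matched 5.
No augmenting path remains; maximum matching = 5.
König certificate: {X1, X6, Y2, Y3, Y6} is a vertex cover of size 5 (every listed pair touches it), so no matching can be larger.

5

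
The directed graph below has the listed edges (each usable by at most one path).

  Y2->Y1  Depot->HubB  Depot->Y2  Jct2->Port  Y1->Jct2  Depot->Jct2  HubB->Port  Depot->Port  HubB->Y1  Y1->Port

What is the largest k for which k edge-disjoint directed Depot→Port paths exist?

Assign every edge capacity 1; by Menger, the answer equals the max flow.
Path Depot→Port (+1); total 1.
Path Depot→HubB→Port (+1); total 2.
Path Depot→Jct2→Port (+1); total 3.
Path Depot→Y2→Y1→Port (+1); total 4.
No residual Depot→Port path; max flow = 4.
Certifying cut of size 4: {Depot→HubB, Depot→Jct2, Depot→Port, Depot→Y2}.

4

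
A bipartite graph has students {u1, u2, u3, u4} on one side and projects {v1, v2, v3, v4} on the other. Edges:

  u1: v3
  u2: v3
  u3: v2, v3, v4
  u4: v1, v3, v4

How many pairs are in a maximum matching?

Unit-capacity flow: source→left, listed edges, right→sink; max matching = max flow.
Augmenting path u1→v3 (+1); matched 1.
Augmenting path u3→v2 (+1); matched 2.
Augmenting path u4→v1 (+1); matched 3.
No augmenting path remains; maximum matching = 3.
König certificate: {u3, u4, v3} is a vertex cover of size 3 (every listed pair touches it), so no matching can be larger.

3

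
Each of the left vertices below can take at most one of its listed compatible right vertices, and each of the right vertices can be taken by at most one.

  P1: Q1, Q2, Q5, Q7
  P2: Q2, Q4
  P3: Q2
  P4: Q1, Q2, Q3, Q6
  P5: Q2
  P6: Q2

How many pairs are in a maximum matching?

Unit-capacity flow: source→left, listed edges, right→sink; max matching = max flow.
Augmenting path P1→Q1 (+1); matched 1.
Augmenting path P2→Q2 (+1); matched 2.
Augmenting path P4→Q3 (+1); matched 3.
Augmenting path P3→Q2→P2→Q4 (+1); matched 4.
No augmenting path remains; maximum matching = 4.
König certificate: {P1, P2, P4, Q2} is a vertex cover of size 4 (every listed pair touches it), so no matching can be larger.

4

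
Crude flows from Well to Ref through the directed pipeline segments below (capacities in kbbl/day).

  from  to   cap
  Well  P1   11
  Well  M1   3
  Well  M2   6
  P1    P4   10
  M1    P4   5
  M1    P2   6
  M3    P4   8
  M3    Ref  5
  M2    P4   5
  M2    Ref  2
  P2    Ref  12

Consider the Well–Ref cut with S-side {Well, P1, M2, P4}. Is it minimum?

Yes — it is a minimum cut (capacity 5).

Given cut capacity: 3 + 2 = 5.
Augment Well→M2→Ref: bottleneck 2, flow now 2.
Augment Well→M1→P2→Ref: bottleneck 3, flow now 5.
No augmenting path remains; maximum flow = 5.
Cut capacity 5 equals the max flow, so it is a minimum cut.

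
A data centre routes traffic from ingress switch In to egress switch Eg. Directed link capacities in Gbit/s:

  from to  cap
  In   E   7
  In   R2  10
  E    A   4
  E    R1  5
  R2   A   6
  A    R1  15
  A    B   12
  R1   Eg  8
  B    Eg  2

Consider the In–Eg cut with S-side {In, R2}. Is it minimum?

No — its capacity is 13, but the minimum cut has capacity 10.

Given cut capacity: 7 + 6 = 13.
Augment In→E→R1→Eg: bottleneck 5, flow now 5.
Augment In→E→A→R1→Eg: bottleneck 2, flow now 7.
Augment In→R2→A→R1→Eg: bottleneck 1, flow now 8.
Augment In→R2→A→B→Eg: bottleneck 2, flow now 10.
No augmenting path remains; maximum flow = 10.
In the residual graph, reachable from In: {In, E, R2, A, R1, B}.
Min-cut edges: R1→Eg (8), B→Eg (2); capacity 8 + 2 = 10.
Cut capacity 13 exceeds the max flow 10, so it is not minimum.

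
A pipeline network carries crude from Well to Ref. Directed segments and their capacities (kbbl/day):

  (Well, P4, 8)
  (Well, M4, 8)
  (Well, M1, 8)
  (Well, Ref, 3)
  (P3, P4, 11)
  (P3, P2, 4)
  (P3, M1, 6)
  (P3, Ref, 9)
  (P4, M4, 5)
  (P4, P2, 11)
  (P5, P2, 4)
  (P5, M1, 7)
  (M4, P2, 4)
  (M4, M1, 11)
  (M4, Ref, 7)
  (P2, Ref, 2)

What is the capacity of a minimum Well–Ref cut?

12

Augment Well→Ref: bottleneck 3, flow now 3.
Augment Well→M4→Ref: bottleneck 7, flow now 10.
Augment Well→P4→P2→Ref: bottleneck 2, flow now 12.
No augmenting path remains; maximum flow = 12.
By max-flow min-cut, the minimum cut capacity equals the max flow.
In the residual graph, reachable from Well: {Well, P4, M4, P2, M1}.
Min-cut edges: Well→Ref (3), M4→Ref (7), P2→Ref (2); capacity 3 + 7 + 2 = 12.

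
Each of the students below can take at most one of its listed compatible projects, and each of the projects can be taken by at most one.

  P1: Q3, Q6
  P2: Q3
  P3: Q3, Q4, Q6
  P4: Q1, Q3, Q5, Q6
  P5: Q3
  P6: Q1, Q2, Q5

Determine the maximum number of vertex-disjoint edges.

5

Unit-capacity flow: source→left, listed edges, right→sink; max matching = max flow.
Augmenting path P1→Q3 (+1); matched 1.
Augmenting path P3→Q4 (+1); matched 2.
Augmenting path P4→Q1 (+1); matched 3.
Augmenting path P6→Q2 (+1); matched 4.
Augmenting path P2→Q3→P1→Q6 (+1); matched 5.
No augmenting path remains; maximum matching = 5.
König certificate: {P1, P3, P4, P6, Q3} is a vertex cover of size 5 (every listed pair touches it), so no matching can be larger.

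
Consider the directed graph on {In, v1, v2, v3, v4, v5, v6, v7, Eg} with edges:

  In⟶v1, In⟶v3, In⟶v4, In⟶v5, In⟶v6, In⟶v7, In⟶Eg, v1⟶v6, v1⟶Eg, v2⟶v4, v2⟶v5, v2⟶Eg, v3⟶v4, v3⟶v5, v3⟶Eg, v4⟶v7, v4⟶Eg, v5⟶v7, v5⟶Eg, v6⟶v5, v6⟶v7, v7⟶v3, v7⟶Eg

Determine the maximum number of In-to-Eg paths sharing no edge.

Assign every edge capacity 1; by Menger, the answer equals the max flow.
Path In→Eg (+1); total 1.
Path In→v1→Eg (+1); total 2.
Path In→v3→Eg (+1); total 3.
Path In→v4→Eg (+1); total 4.
Path In→v5→Eg (+1); total 5.
Path In→v7→Eg (+1); total 6.
No residual In→Eg path; max flow = 6.
Certifying cut of size 6: {In→Eg, In→v1, v3→Eg, v4→Eg, v5→Eg, v7→Eg}.

6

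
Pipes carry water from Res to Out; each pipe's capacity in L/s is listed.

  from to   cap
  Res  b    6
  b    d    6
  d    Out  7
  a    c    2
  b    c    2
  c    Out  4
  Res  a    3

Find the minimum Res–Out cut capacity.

8

Augment Res→a→c→Out: bottleneck 2, flow now 2.
Augment Res→b→c→Out: bottleneck 2, flow now 4.
Augment Res→b→d→Out: bottleneck 4, flow now 8.
No augmenting path remains; maximum flow = 8.
By max-flow min-cut, the minimum cut capacity equals the max flow.
In the residual graph, reachable from Res: {Res, a}.
Min-cut edges: Res→b (6), a→c (2); capacity 6 + 2 = 8.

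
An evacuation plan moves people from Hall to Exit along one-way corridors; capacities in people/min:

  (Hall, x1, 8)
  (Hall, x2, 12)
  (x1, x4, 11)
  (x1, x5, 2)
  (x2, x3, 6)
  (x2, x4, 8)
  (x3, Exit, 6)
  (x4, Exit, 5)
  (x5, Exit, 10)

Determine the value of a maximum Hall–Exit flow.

13

Augment Hall→x1→x4→Exit: bottleneck 5, flow now 5.
Augment Hall→x1→x5→Exit: bottleneck 2, flow now 7.
Augment Hall→x2→x3→Exit: bottleneck 6, flow now 13.
No augmenting path remains; maximum flow = 13.
In the residual graph, reachable from Hall: {Hall, x1, x2, x4}.
Min-cut edges: x1→x5 (2), x2→x3 (6), x4→Exit (5); capacity 2 + 6 + 5 = 13.
This cut is saturated, so no flow can exceed 13.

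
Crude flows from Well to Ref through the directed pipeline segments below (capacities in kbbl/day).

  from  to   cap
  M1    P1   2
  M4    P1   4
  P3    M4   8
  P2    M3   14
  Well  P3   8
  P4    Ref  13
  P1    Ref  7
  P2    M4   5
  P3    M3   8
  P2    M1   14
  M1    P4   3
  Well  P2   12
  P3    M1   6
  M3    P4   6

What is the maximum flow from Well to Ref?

Augment Well→P3→M1→P1→Ref: bottleneck 2, flow now 2.
Augment Well→P3→M1→P4→Ref: bottleneck 3, flow now 5.
Augment Well→P3→M3→P4→Ref: bottleneck 3, flow now 8.
Augment Well→P2→M3→P4→Ref: bottleneck 3, flow now 11.
Augment Well→P2→M4→P1→Ref: bottleneck 4, flow now 15.
No augmenting path remains; maximum flow = 15.
In the residual graph, reachable from Well: {Well, P3, P2, M1, M3, M4}.
Min-cut edges: M1→P1 (2), M1→P4 (3), M3→P4 (6), M4→P1 (4); capacity 2 + 3 + 6 + 4 = 15.
This cut is saturated, so no flow can exceed 15.

15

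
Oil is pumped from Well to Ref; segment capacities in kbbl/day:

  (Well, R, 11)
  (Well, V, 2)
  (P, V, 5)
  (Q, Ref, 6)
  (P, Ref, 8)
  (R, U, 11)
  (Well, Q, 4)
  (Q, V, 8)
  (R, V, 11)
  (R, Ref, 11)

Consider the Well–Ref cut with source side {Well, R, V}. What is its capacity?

26

Edges leaving {Well, R, V}: Well→Q (4), R→U (11), R→Ref (11).
Cut capacity = 4 + 11 + 11 = 26.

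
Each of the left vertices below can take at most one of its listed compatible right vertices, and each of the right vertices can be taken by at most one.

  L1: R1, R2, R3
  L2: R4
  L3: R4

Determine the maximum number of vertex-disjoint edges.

Unit-capacity flow: source→left, listed edges, right→sink; max matching = max flow.
Augmenting path L1→R1 (+1); matched 1.
Augmenting path L2→R4 (+1); matched 2.
No augmenting path remains; maximum matching = 2.
König certificate: {L1, R4} is a vertex cover of size 2 (every listed pair touches it), so no matching can be larger.

2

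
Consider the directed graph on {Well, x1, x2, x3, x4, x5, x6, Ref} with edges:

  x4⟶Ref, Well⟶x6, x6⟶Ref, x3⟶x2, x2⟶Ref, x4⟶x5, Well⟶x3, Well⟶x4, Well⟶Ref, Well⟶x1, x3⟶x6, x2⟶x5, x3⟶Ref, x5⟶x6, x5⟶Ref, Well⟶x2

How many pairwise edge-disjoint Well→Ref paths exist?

Assign every edge capacity 1; by Menger, the answer equals the max flow.
Path Well→Ref (+1); total 1.
Path Well→x2→Ref (+1); total 2.
Path Well→x3→Ref (+1); total 3.
Path Well→x4→Ref (+1); total 4.
Path Well→x6→Ref (+1); total 5.
No residual Well→Ref path; max flow = 5.
Certifying cut of size 5: {Well→Ref, Well→x2, Well→x3, Well→x4, Well→x6}.

5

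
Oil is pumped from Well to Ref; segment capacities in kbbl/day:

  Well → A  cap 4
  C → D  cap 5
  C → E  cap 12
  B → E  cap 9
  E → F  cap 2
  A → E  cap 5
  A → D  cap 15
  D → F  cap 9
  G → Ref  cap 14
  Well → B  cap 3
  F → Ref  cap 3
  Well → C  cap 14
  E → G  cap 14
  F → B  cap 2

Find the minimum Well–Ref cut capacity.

Augment Well→A→D→F→Ref: bottleneck 3, flow now 3.
Augment Well→A→E→G→Ref: bottleneck 1, flow now 4.
Augment Well→B→E→G→Ref: bottleneck 3, flow now 7.
Augment Well→C→E→G→Ref: bottleneck 10, flow now 17.
No augmenting path remains; maximum flow = 17.
By max-flow min-cut, the minimum cut capacity equals the max flow.
In the residual graph, reachable from Well: {Well, A, B, C, D, E, F}.
Min-cut edges: E→G (14), F→Ref (3); capacity 14 + 3 = 17.

17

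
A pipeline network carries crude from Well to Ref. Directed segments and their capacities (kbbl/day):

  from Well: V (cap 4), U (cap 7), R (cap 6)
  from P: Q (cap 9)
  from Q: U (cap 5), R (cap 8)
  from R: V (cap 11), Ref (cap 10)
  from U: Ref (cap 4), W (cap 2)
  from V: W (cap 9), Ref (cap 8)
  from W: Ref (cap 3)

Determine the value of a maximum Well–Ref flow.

Augment Well→R→Ref: bottleneck 6, flow now 6.
Augment Well→U→Ref: bottleneck 4, flow now 10.
Augment Well→V→Ref: bottleneck 4, flow now 14.
Augment Well→U→W→Ref: bottleneck 2, flow now 16.
No augmenting path remains; maximum flow = 16.
In the residual graph, reachable from Well: {Well, U}.
Min-cut edges: Well→R (6), Well→V (4), U→W (2), U→Ref (4); capacity 6 + 4 + 2 + 4 = 16.
This cut is saturated, so no flow can exceed 16.

16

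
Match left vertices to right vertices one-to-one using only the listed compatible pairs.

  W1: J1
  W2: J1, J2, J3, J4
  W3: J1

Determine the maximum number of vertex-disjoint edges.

2

Unit-capacity flow: source→left, listed edges, right→sink; max matching = max flow.
Augmenting path W1→J1 (+1); matched 1.
Augmenting path W2→J2 (+1); matched 2.
No augmenting path remains; maximum matching = 2.
König certificate: {W2, J1} is a vertex cover of size 2 (every listed pair touches it), so no matching can be larger.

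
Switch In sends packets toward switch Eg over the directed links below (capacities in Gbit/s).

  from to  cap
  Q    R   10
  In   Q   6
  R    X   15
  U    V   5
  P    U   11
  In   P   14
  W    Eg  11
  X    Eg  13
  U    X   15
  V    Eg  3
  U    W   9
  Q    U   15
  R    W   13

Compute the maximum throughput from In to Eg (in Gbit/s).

Augment In→P→U→V→Eg: bottleneck 3, flow now 3.
Augment In→P→U→W→Eg: bottleneck 8, flow now 11.
Augment In→Q→R→W→Eg: bottleneck 3, flow now 14.
Augment In→Q→R→X→Eg: bottleneck 3, flow now 17.
No augmenting path remains; maximum flow = 17.
In the residual graph, reachable from In: {In, P}.
Min-cut edges: In→Q (6), P→U (11); capacity 6 + 11 = 17.
This cut is saturated, so no flow can exceed 17.

17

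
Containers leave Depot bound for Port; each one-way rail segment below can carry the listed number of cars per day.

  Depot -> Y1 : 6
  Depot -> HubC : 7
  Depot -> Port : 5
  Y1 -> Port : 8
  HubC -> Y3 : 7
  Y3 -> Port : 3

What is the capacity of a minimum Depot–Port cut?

Augment Depot→Port: bottleneck 5, flow now 5.
Augment Depot→Y1→Port: bottleneck 6, flow now 11.
Augment Depot→HubC→Y3→Port: bottleneck 3, flow now 14.
No augmenting path remains; maximum flow = 14.
By max-flow min-cut, the minimum cut capacity equals the max flow.
In the residual graph, reachable from Depot: {Depot, HubC, Y3}.
Min-cut edges: Depot→Y1 (6), Depot→Port (5), Y3→Port (3); capacity 6 + 5 + 3 = 14.

14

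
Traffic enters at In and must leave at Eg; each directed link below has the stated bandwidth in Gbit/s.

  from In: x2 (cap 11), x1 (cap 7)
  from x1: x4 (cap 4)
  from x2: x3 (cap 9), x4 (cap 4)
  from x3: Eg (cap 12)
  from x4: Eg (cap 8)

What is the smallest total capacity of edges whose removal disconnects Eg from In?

15

Augment In→x1→x4→Eg: bottleneck 4, flow now 4.
Augment In→x2→x3→Eg: bottleneck 9, flow now 13.
Augment In→x2→x4→Eg: bottleneck 2, flow now 15.
No augmenting path remains; maximum flow = 15.
By max-flow min-cut, the minimum cut capacity equals the max flow.
In the residual graph, reachable from In: {In, x1}.
Min-cut edges: In→x2 (11), x1→x4 (4); capacity 11 + 4 = 15.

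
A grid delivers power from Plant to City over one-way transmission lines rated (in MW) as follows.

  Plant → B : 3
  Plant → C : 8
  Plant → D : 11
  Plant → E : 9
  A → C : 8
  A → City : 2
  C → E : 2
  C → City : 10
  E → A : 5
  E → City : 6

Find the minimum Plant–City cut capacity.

17

Augment Plant→C→City: bottleneck 8, flow now 8.
Augment Plant→E→City: bottleneck 6, flow now 14.
Augment Plant→E→A→City: bottleneck 2, flow now 16.
Augment Plant→E→A→C→City: bottleneck 1, flow now 17.
No augmenting path remains; maximum flow = 17.
By max-flow min-cut, the minimum cut capacity equals the max flow.
In the residual graph, reachable from Plant: {Plant, B, D}.
Min-cut edges: Plant→C (8), Plant→E (9); capacity 8 + 9 = 17.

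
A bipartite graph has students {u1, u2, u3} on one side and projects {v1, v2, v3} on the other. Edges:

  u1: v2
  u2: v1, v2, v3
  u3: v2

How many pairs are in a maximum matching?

2

Unit-capacity flow: source→left, listed edges, right→sink; max matching = max flow.
Augmenting path u1→v2 (+1); matched 1.
Augmenting path u2→v1 (+1); matched 2.
No augmenting path remains; maximum matching = 2.
König certificate: {u2, v2} is a vertex cover of size 2 (every listed pair touches it), so no matching can be larger.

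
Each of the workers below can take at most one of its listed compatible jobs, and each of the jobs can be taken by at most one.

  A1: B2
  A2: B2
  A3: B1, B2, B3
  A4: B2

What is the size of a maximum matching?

2

Unit-capacity flow: source→left, listed edges, right→sink; max matching = max flow.
Augmenting path A1→B2 (+1); matched 1.
Augmenting path A3→B1 (+1); matched 2.
No augmenting path remains; maximum matching = 2.
König certificate: {A3, B2} is a vertex cover of size 2 (every listed pair touches it), so no matching can be larger.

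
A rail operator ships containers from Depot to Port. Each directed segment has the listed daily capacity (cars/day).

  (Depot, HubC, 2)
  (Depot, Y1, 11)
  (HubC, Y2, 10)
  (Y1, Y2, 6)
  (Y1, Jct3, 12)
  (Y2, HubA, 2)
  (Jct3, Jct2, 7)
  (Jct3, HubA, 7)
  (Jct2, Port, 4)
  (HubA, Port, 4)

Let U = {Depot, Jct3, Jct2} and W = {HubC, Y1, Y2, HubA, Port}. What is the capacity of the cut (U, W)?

24

Edges leaving {Depot, Jct3, Jct2}: Depot→HubC (2), Depot→Y1 (11), Jct3→HubA (7), Jct2→Port (4).
Cut capacity = 2 + 11 + 7 + 4 = 24.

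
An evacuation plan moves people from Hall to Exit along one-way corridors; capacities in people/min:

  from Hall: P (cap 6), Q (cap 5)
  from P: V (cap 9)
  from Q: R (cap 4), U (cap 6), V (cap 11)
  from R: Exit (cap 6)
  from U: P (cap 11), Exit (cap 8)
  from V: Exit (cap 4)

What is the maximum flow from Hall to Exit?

9

Augment Hall→P→V→Exit: bottleneck 4, flow now 4.
Augment Hall→Q→R→Exit: bottleneck 4, flow now 8.
Augment Hall→Q→U→Exit: bottleneck 1, flow now 9.
No augmenting path remains; maximum flow = 9.
In the residual graph, reachable from Hall: {Hall, P, V}.
Min-cut edges: Hall→Q (5), V→Exit (4); capacity 5 + 4 = 9.
This cut is saturated, so no flow can exceed 9.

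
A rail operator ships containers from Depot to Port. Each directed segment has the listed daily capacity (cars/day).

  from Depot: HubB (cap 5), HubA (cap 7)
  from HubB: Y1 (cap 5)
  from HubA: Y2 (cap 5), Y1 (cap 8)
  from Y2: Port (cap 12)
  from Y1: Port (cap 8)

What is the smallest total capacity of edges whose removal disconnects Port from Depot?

Augment Depot→HubB→Y1→Port: bottleneck 5, flow now 5.
Augment Depot→HubA→Y2→Port: bottleneck 5, flow now 10.
Augment Depot→HubA→Y1→Port: bottleneck 2, flow now 12.
No augmenting path remains; maximum flow = 12.
By max-flow min-cut, the minimum cut capacity equals the max flow.
In the residual graph, reachable from Depot: {Depot}.
Min-cut edges: Depot→HubB (5), Depot→HubA (7); capacity 5 + 7 = 12.

12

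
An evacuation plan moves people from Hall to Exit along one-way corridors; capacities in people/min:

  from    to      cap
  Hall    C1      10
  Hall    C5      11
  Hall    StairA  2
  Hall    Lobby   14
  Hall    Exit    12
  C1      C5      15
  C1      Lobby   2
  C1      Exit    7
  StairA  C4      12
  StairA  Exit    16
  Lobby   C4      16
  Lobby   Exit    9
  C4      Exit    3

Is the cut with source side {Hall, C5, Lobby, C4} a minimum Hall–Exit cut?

No — its capacity is 36, but the minimum cut has capacity 33.

Given cut capacity: 10 + 2 + 12 + 9 + 3 = 36.
Augment Hall→Exit: bottleneck 12, flow now 12.
Augment Hall→C1→Exit: bottleneck 7, flow now 19.
Augment Hall→StairA→Exit: bottleneck 2, flow now 21.
Augment Hall→Lobby→Exit: bottleneck 9, flow now 30.
Augment Hall→Lobby→C4→Exit: bottleneck 3, flow now 33.
No augmenting path remains; maximum flow = 33.
In the residual graph, reachable from Hall: {Hall, C1, C5, Lobby, C4}.
Min-cut edges: Hall→StairA (2), Hall→Exit (12), C1→Exit (7), Lobby→Exit (9), C4→Exit (3); capacity 2 + 12 + 7 + 9 + 3 = 33.
Cut capacity 36 exceeds the max flow 33, so it is not minimum.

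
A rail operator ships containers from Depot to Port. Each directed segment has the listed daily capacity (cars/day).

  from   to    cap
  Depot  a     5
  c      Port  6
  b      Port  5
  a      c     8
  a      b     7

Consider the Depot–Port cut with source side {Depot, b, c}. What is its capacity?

16

Edges leaving {Depot, b, c}: Depot→a (5), b→Port (5), c→Port (6).
Cut capacity = 5 + 5 + 6 = 16.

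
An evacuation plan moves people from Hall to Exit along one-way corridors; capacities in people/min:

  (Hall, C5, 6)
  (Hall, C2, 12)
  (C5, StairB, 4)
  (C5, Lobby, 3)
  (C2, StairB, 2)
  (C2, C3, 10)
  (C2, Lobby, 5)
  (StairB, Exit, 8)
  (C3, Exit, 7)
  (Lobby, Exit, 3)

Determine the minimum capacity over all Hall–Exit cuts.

16

Augment Hall→C5→StairB→Exit: bottleneck 4, flow now 4.
Augment Hall→C5→Lobby→Exit: bottleneck 2, flow now 6.
Augment Hall→C2→StairB→Exit: bottleneck 2, flow now 8.
Augment Hall→C2→C3→Exit: bottleneck 7, flow now 15.
Augment Hall→C2→Lobby→Exit: bottleneck 1, flow now 16.
No augmenting path remains; maximum flow = 16.
By max-flow min-cut, the minimum cut capacity equals the max flow.
In the residual graph, reachable from Hall: {Hall, C5, C2, C3, Lobby}.
Min-cut edges: C5→StairB (4), C2→StairB (2), C3→Exit (7), Lobby→Exit (3); capacity 4 + 2 + 7 + 3 = 16.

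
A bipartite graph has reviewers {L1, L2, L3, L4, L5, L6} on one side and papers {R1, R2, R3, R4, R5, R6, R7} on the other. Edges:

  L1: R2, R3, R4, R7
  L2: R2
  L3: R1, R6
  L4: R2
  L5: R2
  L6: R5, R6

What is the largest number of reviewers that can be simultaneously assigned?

4

Unit-capacity flow: source→left, listed edges, right→sink; max matching = max flow.
Augmenting path L1→R2 (+1); matched 1.
Augmenting path L3→R1 (+1); matched 2.
Augmenting path L6→R5 (+1); matched 3.
Augmenting path L2→R2→L1→R3 (+1); matched 4.
No augmenting path remains; maximum matching = 4.
König certificate: {L1, L3, L6, R2} is a vertex cover of size 4 (every listed pair touches it), so no matching can be larger.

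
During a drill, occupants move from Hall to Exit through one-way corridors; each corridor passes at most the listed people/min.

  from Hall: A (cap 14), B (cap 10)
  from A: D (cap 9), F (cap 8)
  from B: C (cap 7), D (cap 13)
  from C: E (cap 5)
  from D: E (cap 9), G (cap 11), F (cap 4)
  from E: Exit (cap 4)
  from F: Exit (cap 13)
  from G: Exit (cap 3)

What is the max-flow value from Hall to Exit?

Augment Hall→A→F→Exit: bottleneck 8, flow now 8.
Augment Hall→A→D→E→Exit: bottleneck 4, flow now 12.
Augment Hall→A→D→F→Exit: bottleneck 2, flow now 14.
Augment Hall→B→D→F→Exit: bottleneck 2, flow now 16.
Augment Hall→B→D→G→Exit: bottleneck 3, flow now 19.
No augmenting path remains; maximum flow = 19.
In the residual graph, reachable from Hall: {Hall, A, B, C, D, E, G}.
Min-cut edges: A→F (8), D→F (4), E→Exit (4), G→Exit (3); capacity 8 + 4 + 4 + 3 = 19.
This cut is saturated, so no flow can exceed 19.

19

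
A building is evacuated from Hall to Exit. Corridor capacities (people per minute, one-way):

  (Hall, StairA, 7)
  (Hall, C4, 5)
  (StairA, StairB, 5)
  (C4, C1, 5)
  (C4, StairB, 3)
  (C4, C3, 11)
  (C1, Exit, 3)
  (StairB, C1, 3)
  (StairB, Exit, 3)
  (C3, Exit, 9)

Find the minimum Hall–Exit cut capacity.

10

Augment Hall→StairA→StairB→Exit: bottleneck 3, flow now 3.
Augment Hall→C4→C1→Exit: bottleneck 3, flow now 6.
Augment Hall→C4→C3→Exit: bottleneck 2, flow now 8.
Augment Hall→StairA→StairB→C1→C4→C3→Exit: bottleneck 2, flow now 10. (uses reverse residual edge)
No augmenting path remains; maximum flow = 10.
By max-flow min-cut, the minimum cut capacity equals the max flow.
In the residual graph, reachable from Hall: {Hall, StairA}.
Min-cut edges: Hall→C4 (5), StairA→StairB (5); capacity 5 + 5 = 10.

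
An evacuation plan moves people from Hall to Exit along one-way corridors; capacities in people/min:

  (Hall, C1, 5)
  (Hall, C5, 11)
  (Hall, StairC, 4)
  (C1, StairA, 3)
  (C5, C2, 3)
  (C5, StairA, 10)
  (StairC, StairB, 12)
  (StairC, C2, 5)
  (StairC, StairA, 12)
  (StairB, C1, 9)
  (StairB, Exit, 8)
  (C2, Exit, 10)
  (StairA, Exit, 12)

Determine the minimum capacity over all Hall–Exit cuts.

18

Augment Hall→C1→StairA→Exit: bottleneck 3, flow now 3.
Augment Hall→C5→C2→Exit: bottleneck 3, flow now 6.
Augment Hall→C5→StairA→Exit: bottleneck 8, flow now 14.
Augment Hall→StairC→StairB→Exit: bottleneck 4, flow now 18.
No augmenting path remains; maximum flow = 18.
By max-flow min-cut, the minimum cut capacity equals the max flow.
In the residual graph, reachable from Hall: {Hall, C1}.
Min-cut edges: Hall→C5 (11), Hall→StairC (4), C1→StairA (3); capacity 11 + 4 + 3 = 18.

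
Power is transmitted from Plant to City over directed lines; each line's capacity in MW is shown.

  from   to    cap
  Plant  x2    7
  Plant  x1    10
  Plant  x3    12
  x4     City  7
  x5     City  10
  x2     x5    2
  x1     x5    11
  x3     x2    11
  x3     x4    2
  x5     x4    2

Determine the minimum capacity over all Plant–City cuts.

14

Augment Plant→x1→x5→City: bottleneck 10, flow now 10.
Augment Plant→x3→x4→City: bottleneck 2, flow now 12.
Augment Plant→x2→x5→x4→City: bottleneck 2, flow now 14.
No augmenting path remains; maximum flow = 14.
By max-flow min-cut, the minimum cut capacity equals the max flow.
In the residual graph, reachable from Plant: {Plant, x2, x3}.
Min-cut edges: Plant→x1 (10), x2→x5 (2), x3→x4 (2); capacity 10 + 2 + 2 = 14.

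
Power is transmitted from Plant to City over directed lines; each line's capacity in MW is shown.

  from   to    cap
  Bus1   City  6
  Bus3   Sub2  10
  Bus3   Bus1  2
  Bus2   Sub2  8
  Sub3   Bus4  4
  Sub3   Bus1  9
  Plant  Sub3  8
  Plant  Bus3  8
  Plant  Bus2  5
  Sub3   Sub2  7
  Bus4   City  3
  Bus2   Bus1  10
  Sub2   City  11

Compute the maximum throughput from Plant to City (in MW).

Augment Plant→Bus2→Sub2→City: bottleneck 5, flow now 5.
Augment Plant→Sub3→Sub2→City: bottleneck 6, flow now 11.
Augment Plant→Sub3→Bus1→City: bottleneck 2, flow now 13.
Augment Plant→Bus3→Bus1→City: bottleneck 2, flow now 15.
Augment Plant→Bus3→Sub2→Bus2→Bus1→City: bottleneck 2, flow now 17. (uses reverse residual edge)
Augment Plant→Bus3→Sub2→Sub3→Bus4→City: bottleneck 3, flow now 20. (uses reverse residual edge)
No augmenting path remains; maximum flow = 20.
In the residual graph, reachable from Plant: {Plant, Bus2, Sub3, Bus3, Sub2, Bus1, Bus4}.
Min-cut edges: Sub2→City (11), Bus1→City (6), Bus4→City (3); capacity 11 + 6 + 3 = 20.
This cut is saturated, so no flow can exceed 20.

20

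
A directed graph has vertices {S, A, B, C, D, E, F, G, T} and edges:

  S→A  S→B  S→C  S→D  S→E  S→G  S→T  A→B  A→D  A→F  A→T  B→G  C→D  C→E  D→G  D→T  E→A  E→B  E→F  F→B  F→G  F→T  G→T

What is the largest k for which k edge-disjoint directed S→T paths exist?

5

Assign every edge capacity 1; by Menger, the answer equals the max flow.
Path S→T (+1); total 1.
Path S→A→T (+1); total 2.
Path S→D→T (+1); total 3.
Path S→G→T (+1); total 4.
Path S→E→F→T (+1); total 5.
No residual S→T path; max flow = 5.
Certifying cut of size 5: {A→T, D→T, F→T, G→T, S→T}.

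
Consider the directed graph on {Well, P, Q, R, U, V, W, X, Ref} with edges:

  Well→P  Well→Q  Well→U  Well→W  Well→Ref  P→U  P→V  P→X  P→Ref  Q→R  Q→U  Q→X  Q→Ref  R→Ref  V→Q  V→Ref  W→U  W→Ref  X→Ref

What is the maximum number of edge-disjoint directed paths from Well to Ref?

Assign every edge capacity 1; by Menger, the answer equals the max flow.
Path Well→Ref (+1); total 1.
Path Well→P→Ref (+1); total 2.
Path Well→Q→Ref (+1); total 3.
Path Well→W→Ref (+1); total 4.
No residual Well→Ref path; max flow = 4.
Certifying cut of size 4: {Well→P, Well→Q, Well→Ref, Well→W}.

4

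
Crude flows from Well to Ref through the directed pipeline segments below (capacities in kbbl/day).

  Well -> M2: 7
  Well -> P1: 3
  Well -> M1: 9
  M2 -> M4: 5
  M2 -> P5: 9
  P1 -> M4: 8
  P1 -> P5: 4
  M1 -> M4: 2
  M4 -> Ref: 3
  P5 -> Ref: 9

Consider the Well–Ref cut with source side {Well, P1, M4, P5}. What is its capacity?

28

Edges leaving {Well, P1, M4, P5}: Well→M2 (7), Well→M1 (9), M4→Ref (3), P5→Ref (9).
Cut capacity = 7 + 9 + 3 + 9 = 28.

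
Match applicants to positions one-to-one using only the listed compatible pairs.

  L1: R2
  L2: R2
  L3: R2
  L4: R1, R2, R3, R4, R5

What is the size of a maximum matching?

Unit-capacity flow: source→left, listed edges, right→sink; max matching = max flow.
Augmenting path L1→R2 (+1); matched 1.
Augmenting path L4→R1 (+1); matched 2.
No augmenting path remains; maximum matching = 2.
König certificate: {L4, R2} is a vertex cover of size 2 (every listed pair touches it), so no matching can be larger.

2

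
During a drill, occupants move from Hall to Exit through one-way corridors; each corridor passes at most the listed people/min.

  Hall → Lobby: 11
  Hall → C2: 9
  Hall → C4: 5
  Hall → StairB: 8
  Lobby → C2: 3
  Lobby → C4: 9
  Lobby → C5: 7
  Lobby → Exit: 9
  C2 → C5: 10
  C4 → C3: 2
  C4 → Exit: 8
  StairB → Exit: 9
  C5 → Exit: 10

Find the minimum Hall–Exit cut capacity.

Augment Hall→Lobby→Exit: bottleneck 9, flow now 9.
Augment Hall→C4→Exit: bottleneck 5, flow now 14.
Augment Hall→StairB→Exit: bottleneck 8, flow now 22.
Augment Hall→Lobby→C4→Exit: bottleneck 2, flow now 24.
Augment Hall→C2→C5→Exit: bottleneck 9, flow now 33.
No augmenting path remains; maximum flow = 33.
By max-flow min-cut, the minimum cut capacity equals the max flow.
In the residual graph, reachable from Hall: {Hall}.
Min-cut edges: Hall→Lobby (11), Hall→C2 (9), Hall→C4 (5), Hall→StairB (8); capacity 11 + 9 + 5 + 8 = 33.

33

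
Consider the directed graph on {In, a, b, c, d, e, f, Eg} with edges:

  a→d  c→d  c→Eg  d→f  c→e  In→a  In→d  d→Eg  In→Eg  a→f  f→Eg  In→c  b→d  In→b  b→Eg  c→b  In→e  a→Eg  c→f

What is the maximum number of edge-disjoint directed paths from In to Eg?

5

Assign every edge capacity 1; by Menger, the answer equals the max flow.
Path In→Eg (+1); total 1.
Path In→a→Eg (+1); total 2.
Path In→b→Eg (+1); total 3.
Path In→c→Eg (+1); total 4.
Path In→d→Eg (+1); total 5.
No residual In→Eg path; max flow = 5.
Certifying cut of size 5: {In→Eg, In→a, In→b, In→c, In→d}.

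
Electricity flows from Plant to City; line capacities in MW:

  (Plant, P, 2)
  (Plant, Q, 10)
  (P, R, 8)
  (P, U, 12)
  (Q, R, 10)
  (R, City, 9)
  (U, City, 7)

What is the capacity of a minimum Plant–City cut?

Augment Plant→P→R→City: bottleneck 2, flow now 2.
Augment Plant→Q→R→City: bottleneck 7, flow now 9.
Augment Plant→Q→R→P→U→City: bottleneck 2, flow now 11. (uses reverse residual edge)
No augmenting path remains; maximum flow = 11.
By max-flow min-cut, the minimum cut capacity equals the max flow.
In the residual graph, reachable from Plant: {Plant, Q, R}.
Min-cut edges: Plant→P (2), R→City (9); capacity 2 + 9 = 11.

11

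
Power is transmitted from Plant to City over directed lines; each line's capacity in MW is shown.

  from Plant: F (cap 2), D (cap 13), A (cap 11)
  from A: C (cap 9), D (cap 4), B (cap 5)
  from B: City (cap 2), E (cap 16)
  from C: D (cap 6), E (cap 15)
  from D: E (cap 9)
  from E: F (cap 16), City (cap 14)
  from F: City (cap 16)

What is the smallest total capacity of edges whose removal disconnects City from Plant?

Augment Plant→F→City: bottleneck 2, flow now 2.
Augment Plant→A→B→City: bottleneck 2, flow now 4.
Augment Plant→D→E→City: bottleneck 9, flow now 13.
Augment Plant→A→B→E→City: bottleneck 3, flow now 16.
Augment Plant→A→C→E→City: bottleneck 2, flow now 18.
Augment Plant→A→C→E→F→City: bottleneck 4, flow now 22.
No augmenting path remains; maximum flow = 22.
By max-flow min-cut, the minimum cut capacity equals the max flow.
In the residual graph, reachable from Plant: {Plant, D}.
Min-cut edges: Plant→A (11), Plant→F (2), D→E (9); capacity 11 + 2 + 9 = 22.

22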